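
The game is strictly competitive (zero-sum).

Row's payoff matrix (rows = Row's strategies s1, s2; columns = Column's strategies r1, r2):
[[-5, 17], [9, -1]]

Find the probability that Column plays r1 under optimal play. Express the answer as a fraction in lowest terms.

Row minima are -5 and -1, so Row's maximin is -1; column maxima are 9 and 17, so Column's minimax is 9. These differ, so the equilibrium is in mixed strategies.
Let Column play r1 with probability q. Row is indifferent when −5q + 17(1−q) = 9q − (1−q), giving q = 9/16.

9/16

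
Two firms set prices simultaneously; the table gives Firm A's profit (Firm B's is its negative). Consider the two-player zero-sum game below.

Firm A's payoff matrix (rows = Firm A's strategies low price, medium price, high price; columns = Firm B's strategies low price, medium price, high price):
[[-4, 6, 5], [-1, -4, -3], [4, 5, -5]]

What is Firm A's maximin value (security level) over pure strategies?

-4

The worst-case payoff for each row is low price: -4, medium price: -4, high price: -5.
The best of these is -4.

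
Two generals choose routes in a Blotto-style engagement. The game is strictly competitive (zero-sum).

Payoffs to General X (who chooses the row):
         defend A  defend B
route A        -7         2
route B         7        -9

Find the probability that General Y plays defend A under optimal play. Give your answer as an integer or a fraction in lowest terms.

11/25

Row minima are -7 and -9, so General X's maximin is -7; column maxima are 7 and 2, so General Y's minimax is 2. These differ, so the equilibrium is in mixed strategies.
Let General Y play defend A with probability q. General X is indifferent when −7q + 2(1−q) = 7q − 9(1−q), giving q = 11/25.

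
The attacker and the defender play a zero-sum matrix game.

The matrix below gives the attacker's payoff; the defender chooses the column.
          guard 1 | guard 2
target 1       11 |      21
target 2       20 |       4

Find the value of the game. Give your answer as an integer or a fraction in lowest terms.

Row minima are 11 and 4, so the attacker's maximin is 11; column maxima are 20 and 21, so the defender's minimax is 20. These differ, so the equilibrium is in mixed strategies.
Let the attacker play target 1 with probability p. The defender is indifferent when 11p + 20(1−p) = 21p + 4(1−p), giving p = 8/13.
Let the defender play guard 1 with probability q. The attacker is indifferent when 11q + 21(1−q) = 20q + 4(1−q), giving q = 17/26.
The value is 11·(17/26) + (21)·(9/26) = 188/13.

188/13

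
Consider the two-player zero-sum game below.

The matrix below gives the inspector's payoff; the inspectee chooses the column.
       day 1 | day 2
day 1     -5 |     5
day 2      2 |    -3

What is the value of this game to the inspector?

Row minima are -5 and -3, so the inspector's maximin is -3; column maxima are 2 and 5, so the inspectee's minimax is 2. These differ, so the equilibrium is in mixed strategies.
Let the inspector play day 1 with probability p. The inspectee is indifferent when −5p + 2(1−p) = 5p − 3(1−p), giving p = 1/3.
Let the inspectee play day 1 with probability q. The inspector is indifferent when −5q + 5(1−q) = 2q − 3(1−q), giving q = 8/15.
The value is -5·(8/15) + (5)·(7/15) = -1/3.

-1/3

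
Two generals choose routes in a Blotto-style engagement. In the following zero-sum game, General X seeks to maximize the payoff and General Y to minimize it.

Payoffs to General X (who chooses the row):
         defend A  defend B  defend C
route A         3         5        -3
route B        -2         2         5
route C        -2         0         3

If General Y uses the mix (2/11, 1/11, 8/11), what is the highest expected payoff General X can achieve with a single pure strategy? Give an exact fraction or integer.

38/11

route A: (3)·(2/11) + (5)·(1/11) + (-3)·(8/11) = -13/11.
route B: (-2)·(2/11) + (2)·(1/11) + (5)·(8/11) = 38/11.
route C: (-2)·(2/11) + (0)·(1/11) + (3)·(8/11) = 20/11.
The best pure response is route B with expected payoff 38/11.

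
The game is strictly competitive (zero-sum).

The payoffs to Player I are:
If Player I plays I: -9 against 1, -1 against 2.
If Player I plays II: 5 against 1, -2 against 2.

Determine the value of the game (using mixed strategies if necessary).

-23/15

Row minima are -9 and -2, so Player I's maximin is -2; column maxima are 5 and -1, so Player II's minimax is -1. These differ, so the equilibrium is in mixed strategies.
Let Player I play I with probability p. Player II is indifferent when −9p + 5(1−p) = −p − 2(1−p), giving p = 7/15.
Let Player II play 1 with probability q. Player I is indifferent when −9q − (1−q) = 5q − 2(1−q), giving q = 1/15.
The value is -9·(1/15) + (-1)·(14/15) = -23/15.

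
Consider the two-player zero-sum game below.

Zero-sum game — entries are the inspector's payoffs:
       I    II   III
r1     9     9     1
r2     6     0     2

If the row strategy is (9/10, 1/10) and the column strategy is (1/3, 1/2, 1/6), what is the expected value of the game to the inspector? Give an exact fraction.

107/15

Against (1/3, 1/2, 1/6), each row's expected payoff is r1: 23/3; r2: 7/3.
Taking the (9/10, 1/10)-weighted average: (9/10)·(23/3) + (1/10)·(7/3) = 107/15.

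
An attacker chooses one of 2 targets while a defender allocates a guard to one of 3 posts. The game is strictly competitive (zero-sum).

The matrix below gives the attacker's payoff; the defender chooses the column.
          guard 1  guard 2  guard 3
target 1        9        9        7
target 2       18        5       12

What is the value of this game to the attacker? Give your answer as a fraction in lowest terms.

Column guard 1 is strictly dominated by guard 3 for the defender (it gives the attacker more in every row).
The remaining 2×2 game on (target 1, target 2) × (guard 2, guard 3) has no saddle point. Let the attacker play target 1 with probability p; indifference gives 9p + 5(1−p) = 7p + 12(1−p), so p = 7/9.
Similarly the defender's optimal q on guard 2 is 5/9, and the value is 9·(5/9) + (7)·(4/9) = 73/9.

73/9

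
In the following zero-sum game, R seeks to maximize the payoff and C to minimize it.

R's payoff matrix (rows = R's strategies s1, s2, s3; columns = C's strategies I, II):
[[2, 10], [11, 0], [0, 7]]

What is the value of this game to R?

110/19

Row s3 is strictly dominated by row s1, so R never plays it.
The remaining 2×2 game on (s1, s2) × (I, II) has no saddle point. Let R play s1 with probability p; indifference gives 2p + 11(1−p) = 10p, so p = 11/19.
Similarly C's optimal q on I is 10/19, and the value is 2·(10/19) + (10)·(9/19) = 110/19.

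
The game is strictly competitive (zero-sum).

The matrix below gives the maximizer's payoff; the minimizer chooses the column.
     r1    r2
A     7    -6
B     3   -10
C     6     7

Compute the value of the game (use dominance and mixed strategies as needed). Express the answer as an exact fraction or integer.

Row B is strictly dominated by row A, so the maximizer never plays it.
The remaining 2×2 game on (A, C) × (r1, r2) has no saddle point. Let the maximizer play A with probability p; indifference gives 7p + 6(1−p) = −6p + 7(1−p), so p = 1/14.
Similarly the minimizer's optimal q on r1 is 13/14, and the value is 7·(13/14) + (-6)·(1/14) = 85/14.

85/14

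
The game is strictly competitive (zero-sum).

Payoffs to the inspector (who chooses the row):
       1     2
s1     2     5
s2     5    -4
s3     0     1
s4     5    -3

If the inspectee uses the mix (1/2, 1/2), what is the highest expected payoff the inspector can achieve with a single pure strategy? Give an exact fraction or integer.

7/2

s1: (2)·(1/2) + (5)·(1/2) = 7/2.
s2: (5)·(1/2) + (-4)·(1/2) = 1/2.
s3: (0)·(1/2) + (1)·(1/2) = 1/2.
s4: (5)·(1/2) + (-3)·(1/2) = 1.
The best pure response is s1 with expected payoff 7/2.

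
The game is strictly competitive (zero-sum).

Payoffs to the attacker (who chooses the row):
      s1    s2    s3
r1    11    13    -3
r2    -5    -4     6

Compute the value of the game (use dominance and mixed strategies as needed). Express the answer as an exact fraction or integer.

Column s2 is strictly dominated by s1 for the defender (it gives the attacker more in every row).
The remaining 2×2 game on (r1, r2) × (s1, s3) has no saddle point. Let the attacker play r1 with probability p; indifference gives 11p − 5(1−p) = −3p + 6(1−p), so p = 11/25.
Similarly the defender's optimal q on s1 is 9/25, and the value is 11·(9/25) + (-3)·(16/25) = 51/25.

51/25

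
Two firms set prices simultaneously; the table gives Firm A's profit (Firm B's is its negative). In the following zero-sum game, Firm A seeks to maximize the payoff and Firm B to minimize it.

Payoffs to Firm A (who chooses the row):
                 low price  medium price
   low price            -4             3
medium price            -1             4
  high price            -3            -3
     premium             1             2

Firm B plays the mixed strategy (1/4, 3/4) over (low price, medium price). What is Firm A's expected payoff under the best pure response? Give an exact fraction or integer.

11/4

low price: (-4)·(1/4) + (3)·(3/4) = 5/4.
medium price: (-1)·(1/4) + (4)·(3/4) = 11/4.
high price: (-3)·(1/4) + (-3)·(3/4) = -3.
premium: (1)·(1/4) + (2)·(3/4) = 7/4.
The best pure response is medium price with expected payoff 11/4.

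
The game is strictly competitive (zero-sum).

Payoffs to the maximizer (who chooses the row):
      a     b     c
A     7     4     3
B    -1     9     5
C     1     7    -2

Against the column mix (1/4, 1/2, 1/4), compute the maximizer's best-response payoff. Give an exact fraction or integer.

11/2

A: (7)·(1/4) + (4)·(1/2) + (3)·(1/4) = 9/2.
B: (-1)·(1/4) + (9)·(1/2) + (5)·(1/4) = 11/2.
C: (1)·(1/4) + (7)·(1/2) + (-2)·(1/4) = 13/4.
The best pure response is B with expected payoff 11/2.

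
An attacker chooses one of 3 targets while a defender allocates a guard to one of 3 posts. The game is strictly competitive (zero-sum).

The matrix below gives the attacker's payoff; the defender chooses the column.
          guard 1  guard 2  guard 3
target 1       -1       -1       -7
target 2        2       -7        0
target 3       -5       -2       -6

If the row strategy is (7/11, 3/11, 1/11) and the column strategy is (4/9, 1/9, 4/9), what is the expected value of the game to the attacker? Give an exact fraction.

-274/99

Against (4/9, 1/9, 4/9), each row's expected payoff is target 1: -11/3; target 2: 1/9; target 3: -46/9.
Taking the (7/11, 3/11, 1/11)-weighted average: (7/11)·(-11/3) + (3/11)·(1/9) + (1/11)·(-46/9) = -274/99.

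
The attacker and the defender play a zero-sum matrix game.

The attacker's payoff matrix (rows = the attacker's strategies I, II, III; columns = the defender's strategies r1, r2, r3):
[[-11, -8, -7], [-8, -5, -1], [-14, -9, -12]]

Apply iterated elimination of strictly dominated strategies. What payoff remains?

Column r2 is strictly dominated by r1 for the defender (-11<-8, -8<-5, -14<-9); eliminate r2.
Row III is strictly dominated by row I (-11>-14, -7>-12); eliminate III.
Column r3 is strictly dominated by r1 for the defender (-11<-7, -8<-1); eliminate r3.
Row I is strictly dominated by row II (-8>-11); eliminate I.
Only (II, r1) remains, with payoff -8.

-8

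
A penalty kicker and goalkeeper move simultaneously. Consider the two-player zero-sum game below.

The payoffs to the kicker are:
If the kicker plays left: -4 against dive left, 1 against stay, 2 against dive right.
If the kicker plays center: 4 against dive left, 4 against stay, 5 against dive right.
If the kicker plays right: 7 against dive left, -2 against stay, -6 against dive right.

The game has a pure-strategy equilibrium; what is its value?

Row minima: -4, 4, -6 → the kicker's maximin is 4.
Column maxima: 7, 4, 5 → the goalkeeper's minimax is 4.
They coincide at (center, stay), so the value is 4.

4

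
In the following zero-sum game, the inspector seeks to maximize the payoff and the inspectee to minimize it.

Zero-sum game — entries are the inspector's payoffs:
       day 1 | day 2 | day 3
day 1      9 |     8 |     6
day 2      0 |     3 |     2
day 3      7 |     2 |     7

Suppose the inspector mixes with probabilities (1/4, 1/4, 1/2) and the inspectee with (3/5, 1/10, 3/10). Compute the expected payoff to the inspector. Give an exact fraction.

Against (3/5, 1/10, 3/10), each row's expected payoff is day 1: 8; day 2: 9/10; day 3: 13/2.
Taking the (1/4, 1/4, 1/2)-weighted average: (1/4)·(8) + (1/4)·(9/10) + (1/2)·(13/2) = 219/40.

219/40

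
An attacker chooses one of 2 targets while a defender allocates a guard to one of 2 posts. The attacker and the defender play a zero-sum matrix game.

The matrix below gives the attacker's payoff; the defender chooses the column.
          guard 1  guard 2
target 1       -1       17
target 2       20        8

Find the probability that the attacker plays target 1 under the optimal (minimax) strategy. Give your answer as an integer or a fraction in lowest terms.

2/5

Row minima are -1 and 8, so the attacker's maximin is 8; column maxima are 20 and 17, so the defender's minimax is 17. These differ, so the equilibrium is in mixed strategies.
Let the attacker play target 1 with probability p. The defender is indifferent when −p + 20(1−p) = 17p + 8(1−p), giving p = 2/5.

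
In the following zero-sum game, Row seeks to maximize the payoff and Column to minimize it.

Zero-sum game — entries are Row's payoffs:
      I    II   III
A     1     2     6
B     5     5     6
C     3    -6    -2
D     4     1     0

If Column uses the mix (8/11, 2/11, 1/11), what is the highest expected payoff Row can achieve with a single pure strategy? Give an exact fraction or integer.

A: (1)·(8/11) + (2)·(2/11) + (6)·(1/11) = 18/11.
B: (5)·(8/11) + (5)·(2/11) + (6)·(1/11) = 56/11.
C: (3)·(8/11) + (-6)·(2/11) + (-2)·(1/11) = 10/11.
D: (4)·(8/11) + (1)·(2/11) + (0)·(1/11) = 34/11.
The best pure response is B with expected payoff 56/11.

56/11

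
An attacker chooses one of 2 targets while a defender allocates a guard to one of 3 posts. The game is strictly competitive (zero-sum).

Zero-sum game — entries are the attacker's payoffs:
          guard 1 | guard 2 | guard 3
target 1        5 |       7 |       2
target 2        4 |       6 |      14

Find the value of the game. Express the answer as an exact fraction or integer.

62/13

Column guard 2 is strictly dominated by guard 1 for the defender (it gives the attacker more in every row).
The remaining 2×2 game on (target 1, target 2) × (guard 1, guard 3) has no saddle point. Let the attacker play target 1 with probability p; indifference gives 5p + 4(1−p) = 2p + 14(1−p), so p = 10/13.
Similarly the defender's optimal q on guard 1 is 12/13, and the value is 5·(12/13) + (2)·(1/13) = 62/13.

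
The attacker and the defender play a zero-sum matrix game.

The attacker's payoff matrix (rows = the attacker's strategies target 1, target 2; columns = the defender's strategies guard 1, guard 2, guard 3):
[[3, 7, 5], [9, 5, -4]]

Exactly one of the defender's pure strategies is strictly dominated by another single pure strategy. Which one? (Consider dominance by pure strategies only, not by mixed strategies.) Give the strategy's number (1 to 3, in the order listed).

2

The defender prefers columns that give the attacker less. Compare guard 2 with guard 3: 5 < 7, -4 < 5.
So guard 3 strictly dominates guard 2 for the defender; guard 2 is strictly dominated.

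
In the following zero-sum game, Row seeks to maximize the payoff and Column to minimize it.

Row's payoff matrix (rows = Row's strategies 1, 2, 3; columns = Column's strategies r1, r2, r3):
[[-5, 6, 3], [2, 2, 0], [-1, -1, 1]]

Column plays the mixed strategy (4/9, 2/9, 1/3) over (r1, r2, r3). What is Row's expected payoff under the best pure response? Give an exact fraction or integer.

4/3

1: (-5)·(4/9) + (6)·(2/9) + (3)·(1/3) = 1/9.
2: (2)·(4/9) + (2)·(2/9) + (0)·(1/3) = 4/3.
3: (-1)·(4/9) + (-1)·(2/9) + (1)·(1/3) = -1/3.
The best pure response is 2 with expected payoff 4/3.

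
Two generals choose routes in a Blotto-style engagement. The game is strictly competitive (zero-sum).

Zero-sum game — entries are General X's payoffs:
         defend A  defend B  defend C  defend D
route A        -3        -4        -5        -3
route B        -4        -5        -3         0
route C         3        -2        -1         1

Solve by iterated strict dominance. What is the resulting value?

Column defend D is strictly dominated by defend B for General Y (-4<-3, -5<0, -2<1); eliminate defend D.
Row route A is strictly dominated by row route C (3>-3, -2>-4, -1>-5); eliminate route A.
Row route B is strictly dominated by row route C (3>-4, -2>-5, -1>-3); eliminate route B.
Column defend A is strictly dominated by defend B for General Y (-2<3); eliminate defend A.
Column defend C is strictly dominated by defend B for General Y (-2<-1); eliminate defend C.
Only (route C, defend B) remains, with payoff -2.

-2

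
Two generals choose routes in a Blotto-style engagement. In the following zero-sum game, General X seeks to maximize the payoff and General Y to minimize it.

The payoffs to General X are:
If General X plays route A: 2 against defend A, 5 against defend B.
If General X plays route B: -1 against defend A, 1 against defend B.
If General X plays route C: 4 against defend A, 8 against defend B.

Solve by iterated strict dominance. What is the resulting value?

Row route A is strictly dominated by row route C (4>2, 8>5); eliminate route A.
Column defend B is strictly dominated by defend A for General Y (-1<1, 4<8); eliminate defend B.
Row route B is strictly dominated by row route C (4>-1); eliminate route B.
Only (route C, defend A) remains, with payoff 4.

4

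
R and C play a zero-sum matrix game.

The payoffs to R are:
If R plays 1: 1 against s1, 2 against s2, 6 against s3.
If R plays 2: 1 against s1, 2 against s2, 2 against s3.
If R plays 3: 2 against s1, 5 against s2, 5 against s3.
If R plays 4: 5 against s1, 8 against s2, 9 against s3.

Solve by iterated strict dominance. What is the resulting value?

5

Row 2 is strictly dominated by row 3 (2>1, 5>2, 5>2); eliminate 2.
Row 1 is strictly dominated by row 4 (5>1, 8>2, 9>6); eliminate 1.
Row 3 is strictly dominated by row 4 (5>2, 8>5, 9>5); eliminate 3.
Column s3 is strictly dominated by s1 for C (5<9); eliminate s3.
Column s2 is strictly dominated by s1 for C (5<8); eliminate s2.
Only (4, s1) remains, with payoff 5.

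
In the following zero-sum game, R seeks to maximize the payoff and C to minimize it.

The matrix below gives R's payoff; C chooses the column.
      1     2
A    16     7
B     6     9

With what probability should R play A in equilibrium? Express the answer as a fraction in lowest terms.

Row minima are 7 and 6, so R's maximin is 7; column maxima are 16 and 9, so C's minimax is 9. These differ, so the equilibrium is in mixed strategies.
Let R play A with probability p. C is indifferent when 16p + 6(1−p) = 7p + 9(1−p), giving p = 1/4.

1/4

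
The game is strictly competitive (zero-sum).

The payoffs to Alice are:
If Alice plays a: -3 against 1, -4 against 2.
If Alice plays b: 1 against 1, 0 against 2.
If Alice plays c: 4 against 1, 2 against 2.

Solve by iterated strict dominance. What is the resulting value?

2

Column 1 is strictly dominated by 2 for Bob (-4<-3, 0<1, 2<4); eliminate 1.
Row b is strictly dominated by row c (2>0); eliminate b.
Row a is strictly dominated by row c (2>-4); eliminate a.
Only (c, 2) remains, with payoff 2.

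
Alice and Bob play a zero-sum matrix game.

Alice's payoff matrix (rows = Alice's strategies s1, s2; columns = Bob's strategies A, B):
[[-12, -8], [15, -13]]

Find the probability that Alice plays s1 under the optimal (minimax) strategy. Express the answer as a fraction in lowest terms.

7/8

Row minima are -12 and -13, so Alice's maximin is -12; column maxima are 15 and -8, so Bob's minimax is -8. These differ, so the equilibrium is in mixed strategies.
Let Alice play s1 with probability p. Bob is indifferent when −12p + 15(1−p) = −8p − 13(1−p), giving p = 7/8.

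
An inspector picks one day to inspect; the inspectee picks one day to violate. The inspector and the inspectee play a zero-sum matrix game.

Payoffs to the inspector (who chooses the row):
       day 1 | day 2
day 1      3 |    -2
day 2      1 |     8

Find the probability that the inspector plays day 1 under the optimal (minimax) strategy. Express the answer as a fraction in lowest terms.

7/12

Row minima are -2 and 1, so the inspector's maximin is 1; column maxima are 3 and 8, so the inspectee's minimax is 3. These differ, so the equilibrium is in mixed strategies.
Let the inspector play day 1 with probability p. The inspectee is indifferent when 3p + (1−p) = −2p + 8(1−p), giving p = 7/12.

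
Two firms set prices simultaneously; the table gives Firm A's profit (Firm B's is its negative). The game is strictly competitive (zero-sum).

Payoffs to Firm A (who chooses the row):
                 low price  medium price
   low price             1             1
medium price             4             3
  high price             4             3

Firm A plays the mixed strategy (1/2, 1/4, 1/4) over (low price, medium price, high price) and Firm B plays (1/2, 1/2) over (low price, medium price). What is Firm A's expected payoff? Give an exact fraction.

Against (1/2, 1/2), each row's expected payoff is low price: 1; medium price: 7/2; high price: 7/2.
Taking the (1/2, 1/4, 1/4)-weighted average: (1/2)·(1) + (1/4)·(7/2) + (1/4)·(7/2) = 9/4.

9/4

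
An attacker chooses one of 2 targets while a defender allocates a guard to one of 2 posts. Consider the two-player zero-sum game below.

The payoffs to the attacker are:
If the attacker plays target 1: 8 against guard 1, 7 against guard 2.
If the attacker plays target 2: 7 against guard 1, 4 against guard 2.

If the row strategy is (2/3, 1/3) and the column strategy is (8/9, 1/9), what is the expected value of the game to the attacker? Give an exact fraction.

Against (8/9, 1/9), each row's expected payoff is target 1: 71/9; target 2: 20/3.
Taking the (2/3, 1/3)-weighted average: (2/3)·(71/9) + (1/3)·(20/3) = 202/27.

202/27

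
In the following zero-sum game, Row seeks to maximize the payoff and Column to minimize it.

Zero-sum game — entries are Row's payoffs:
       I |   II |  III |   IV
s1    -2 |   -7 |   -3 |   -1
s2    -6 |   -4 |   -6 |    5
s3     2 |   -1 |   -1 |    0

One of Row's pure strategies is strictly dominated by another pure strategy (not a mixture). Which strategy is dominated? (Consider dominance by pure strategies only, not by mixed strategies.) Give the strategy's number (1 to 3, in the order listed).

1

Compare s1 with s3: 2 > -2, -1 > -7, -1 > -3, 0 > -1.
So s3 strictly dominates s1 for Row; s1 is strictly dominated.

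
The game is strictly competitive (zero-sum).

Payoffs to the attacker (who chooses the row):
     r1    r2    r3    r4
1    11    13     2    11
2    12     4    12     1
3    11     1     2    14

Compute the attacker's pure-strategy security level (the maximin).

The worst-case payoff for each row is 1: 2, 2: 1, 3: 1.
The best of these is 2.

2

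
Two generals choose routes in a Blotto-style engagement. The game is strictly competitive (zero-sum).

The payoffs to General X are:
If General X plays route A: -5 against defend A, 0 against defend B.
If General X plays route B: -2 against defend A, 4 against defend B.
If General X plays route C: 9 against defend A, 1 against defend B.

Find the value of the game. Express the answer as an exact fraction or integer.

19/7

Row route A is strictly dominated by row route B, so General X never plays it.
The remaining 2×2 game on (route B, route C) × (defend A, defend B) has no saddle point. Let General X play route B with probability p; indifference gives −2p + 9(1−p) = 4p + (1−p), so p = 4/7.
Similarly General Y's optimal q on defend A is 3/14, and the value is -2·(3/14) + (4)·(11/14) = 19/7.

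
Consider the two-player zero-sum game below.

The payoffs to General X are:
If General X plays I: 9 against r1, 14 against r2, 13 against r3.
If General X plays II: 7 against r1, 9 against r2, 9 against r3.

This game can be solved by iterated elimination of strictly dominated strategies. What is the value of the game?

Column r2 is strictly dominated by r1 for General Y (9<14, 7<9); eliminate r2.
Column r3 is strictly dominated by r1 for General Y (9<13, 7<9); eliminate r3.
Row II is strictly dominated by row I (9>7); eliminate II.
Only (I, r1) remains, with payoff 9.

9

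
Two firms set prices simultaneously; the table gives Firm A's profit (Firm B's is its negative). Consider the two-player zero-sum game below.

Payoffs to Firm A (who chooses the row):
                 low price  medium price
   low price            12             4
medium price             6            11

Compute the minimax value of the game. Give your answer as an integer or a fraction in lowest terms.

Row minima are 4 and 6, so Firm A's maximin is 6; column maxima are 12 and 11, so Firm B's minimax is 11. These differ, so the equilibrium is in mixed strategies.
Let Firm A play low price with probability p. Firm B is indifferent when 12p + 6(1−p) = 4p + 11(1−p), giving p = 5/13.
Let Firm B play low price with probability q. Firm A is indifferent when 12q + 4(1−q) = 6q + 11(1−q), giving q = 7/13.
The value is 12·(7/13) + (4)·(6/13) = 108/13.

108/13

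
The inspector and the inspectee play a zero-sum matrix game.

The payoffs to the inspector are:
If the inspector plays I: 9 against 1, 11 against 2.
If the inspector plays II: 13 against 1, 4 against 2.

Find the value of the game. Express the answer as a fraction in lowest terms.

107/11

Row minima are 9 and 4, so the inspector's maximin is 9; column maxima are 13 and 11, so the inspectee's minimax is 11. These differ, so the equilibrium is in mixed strategies.
Let the inspector play I with probability p. The inspectee is indifferent when 9p + 13(1−p) = 11p + 4(1−p), giving p = 9/11.
Let the inspectee play 1 with probability q. The inspector is indifferent when 9q + 11(1−q) = 13q + 4(1−q), giving q = 7/11.
The value is 9·(7/11) + (11)·(4/11) = 107/11.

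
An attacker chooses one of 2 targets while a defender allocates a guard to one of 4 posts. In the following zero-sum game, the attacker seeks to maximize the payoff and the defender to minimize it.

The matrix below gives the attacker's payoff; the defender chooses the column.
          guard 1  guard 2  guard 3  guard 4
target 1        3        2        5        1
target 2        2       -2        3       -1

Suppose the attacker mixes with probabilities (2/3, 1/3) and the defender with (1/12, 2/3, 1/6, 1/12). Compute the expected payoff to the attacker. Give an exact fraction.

Against (1/12, 2/3, 1/6, 1/12), each row's expected payoff is target 1: 5/2; target 2: -3/4.
Taking the (2/3, 1/3)-weighted average: (2/3)·(5/2) + (1/3)·(-3/4) = 17/12.

17/12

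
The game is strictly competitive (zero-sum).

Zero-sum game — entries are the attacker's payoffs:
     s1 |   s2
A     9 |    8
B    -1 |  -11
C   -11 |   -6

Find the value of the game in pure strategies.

8

Row minima: 8, -11, -11 → the attacker's maximin is 8.
Column maxima: 9, 8 → the defender's minimax is 8.
They coincide at (A, s2), so the value is 8.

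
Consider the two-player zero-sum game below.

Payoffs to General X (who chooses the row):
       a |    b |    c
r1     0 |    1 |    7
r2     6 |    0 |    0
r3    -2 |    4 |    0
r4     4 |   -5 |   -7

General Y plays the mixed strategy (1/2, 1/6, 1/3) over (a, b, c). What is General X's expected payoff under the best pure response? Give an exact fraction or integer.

r1: (0)·(1/2) + (1)·(1/6) + (7)·(1/3) = 5/2.
r2: (6)·(1/2) + (0)·(1/6) + (0)·(1/3) = 3.
r3: (-2)·(1/2) + (4)·(1/6) + (0)·(1/3) = -1/3.
r4: (4)·(1/2) + (-5)·(1/6) + (-7)·(1/3) = -7/6.
The best pure response is r2 with expected payoff 3.

3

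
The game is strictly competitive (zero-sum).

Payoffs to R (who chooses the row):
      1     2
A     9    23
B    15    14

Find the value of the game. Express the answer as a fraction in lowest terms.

73/5

Row minima are 9 and 14, so R's maximin is 14; column maxima are 15 and 23, so C's minimax is 15. These differ, so the equilibrium is in mixed strategies.
Let R play A with probability p. C is indifferent when 9p + 15(1−p) = 23p + 14(1−p), giving p = 1/15.
Let C play 1 with probability q. R is indifferent when 9q + 23(1−q) = 15q + 14(1−q), giving q = 3/5.
The value is 9·(3/5) + (23)·(2/5) = 73/5.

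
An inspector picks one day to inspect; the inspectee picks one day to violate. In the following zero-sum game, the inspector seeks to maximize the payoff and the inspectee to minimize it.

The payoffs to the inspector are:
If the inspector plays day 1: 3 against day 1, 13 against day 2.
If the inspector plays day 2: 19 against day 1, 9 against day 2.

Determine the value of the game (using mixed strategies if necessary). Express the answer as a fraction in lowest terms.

Row minima are 3 and 9, so the inspector's maximin is 9; column maxima are 19 and 13, so the inspectee's minimax is 13. These differ, so the equilibrium is in mixed strategies.
Let the inspector play day 1 with probability p. The inspectee is indifferent when 3p + 19(1−p) = 13p + 9(1−p), giving p = 1/2.
Let the inspectee play day 1 with probability q. The inspector is indifferent when 3q + 13(1−q) = 19q + 9(1−q), giving q = 1/5.
The value is 3·(1/5) + (13)·(4/5) = 11.

11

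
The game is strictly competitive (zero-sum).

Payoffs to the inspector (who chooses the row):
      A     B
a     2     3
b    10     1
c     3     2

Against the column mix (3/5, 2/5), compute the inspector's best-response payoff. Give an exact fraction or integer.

32/5

a: (2)·(3/5) + (3)·(2/5) = 12/5.
b: (10)·(3/5) + (1)·(2/5) = 32/5.
c: (3)·(3/5) + (2)·(2/5) = 13/5.
The best pure response is b with expected payoff 32/5.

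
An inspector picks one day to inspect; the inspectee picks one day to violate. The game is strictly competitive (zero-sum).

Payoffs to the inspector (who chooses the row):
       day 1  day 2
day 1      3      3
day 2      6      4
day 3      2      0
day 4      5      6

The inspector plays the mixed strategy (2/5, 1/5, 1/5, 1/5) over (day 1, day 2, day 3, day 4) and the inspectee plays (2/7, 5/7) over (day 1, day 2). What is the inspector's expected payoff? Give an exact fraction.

Against (2/7, 5/7), each row's expected payoff is day 1: 3; day 2: 32/7; day 3: 4/7; day 4: 40/7.
Taking the (2/5, 1/5, 1/5, 1/5)-weighted average: (2/5)·(3) + (1/5)·(32/7) + (1/5)·(4/7) + (1/5)·(40/7) = 118/35.

118/35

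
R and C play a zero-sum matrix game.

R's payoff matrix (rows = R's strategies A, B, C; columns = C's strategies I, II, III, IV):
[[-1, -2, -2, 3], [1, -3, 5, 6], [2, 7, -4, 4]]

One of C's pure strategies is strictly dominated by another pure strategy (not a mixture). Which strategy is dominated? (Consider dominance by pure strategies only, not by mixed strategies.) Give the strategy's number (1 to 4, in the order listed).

4

C prefers columns that give R less. Compare IV with I: -1 < 3, 1 < 6, 2 < 4.
So I strictly dominates IV for C; IV is strictly dominated.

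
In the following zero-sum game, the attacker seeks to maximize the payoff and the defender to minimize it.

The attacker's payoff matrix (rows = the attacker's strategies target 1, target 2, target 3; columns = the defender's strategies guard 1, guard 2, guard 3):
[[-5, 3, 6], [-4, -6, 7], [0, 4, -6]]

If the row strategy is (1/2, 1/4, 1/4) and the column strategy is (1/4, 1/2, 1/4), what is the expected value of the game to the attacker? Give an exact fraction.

Against (1/4, 1/2, 1/4), each row's expected payoff is target 1: 7/4; target 2: -9/4; target 3: 1/2.
Taking the (1/2, 1/4, 1/4)-weighted average: (1/2)·(7/4) + (1/4)·(-9/4) + (1/4)·(1/2) = 7/16.

7/16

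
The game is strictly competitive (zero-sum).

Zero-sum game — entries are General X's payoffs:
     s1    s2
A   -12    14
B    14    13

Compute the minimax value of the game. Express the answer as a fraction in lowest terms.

352/27

Row minima are -12 and 13, so General X's maximin is 13; column maxima are 14 and 14, so General Y's minimax is 14. These differ, so the equilibrium is in mixed strategies.
Let General X play A with probability p. General Y is indifferent when −12p + 14(1−p) = 14p + 13(1−p), giving p = 1/27.
Let General Y play s1 with probability q. General X is indifferent when −12q + 14(1−q) = 14q + 13(1−q), giving q = 1/27.
The value is -12·(1/27) + (14)·(26/27) = 352/27.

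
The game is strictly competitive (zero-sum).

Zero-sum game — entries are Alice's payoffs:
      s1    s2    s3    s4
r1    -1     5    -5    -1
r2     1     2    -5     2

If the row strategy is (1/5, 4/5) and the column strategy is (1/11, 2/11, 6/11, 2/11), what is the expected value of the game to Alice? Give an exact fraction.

Against (1/11, 2/11, 6/11, 2/11), each row's expected payoff is r1: -23/11; r2: -21/11.
Taking the (1/5, 4/5)-weighted average: (1/5)·(-23/11) + (4/5)·(-21/11) = -107/55.

-107/55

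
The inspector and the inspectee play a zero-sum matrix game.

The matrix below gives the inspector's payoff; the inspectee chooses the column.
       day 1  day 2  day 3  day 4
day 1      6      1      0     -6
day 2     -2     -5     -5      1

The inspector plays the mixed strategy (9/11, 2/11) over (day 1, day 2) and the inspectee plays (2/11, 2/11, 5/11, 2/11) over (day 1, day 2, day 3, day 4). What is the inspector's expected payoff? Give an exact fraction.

Against (2/11, 2/11, 5/11, 2/11), each row's expected payoff is day 1: 2/11; day 2: -37/11.
Taking the (9/11, 2/11)-weighted average: (9/11)·(2/11) + (2/11)·(-37/11) = -56/121.

-56/121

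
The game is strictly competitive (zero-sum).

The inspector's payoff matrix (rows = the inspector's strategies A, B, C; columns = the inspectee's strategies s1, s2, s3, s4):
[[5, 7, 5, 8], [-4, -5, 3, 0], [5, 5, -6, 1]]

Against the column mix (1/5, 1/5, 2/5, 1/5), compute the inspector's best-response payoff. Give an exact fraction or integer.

6

A: (5)·(1/5) + (7)·(1/5) + (5)·(2/5) + (8)·(1/5) = 6.
B: (-4)·(1/5) + (-5)·(1/5) + (3)·(2/5) + (0)·(1/5) = -3/5.
C: (5)·(1/5) + (5)·(1/5) + (-6)·(2/5) + (1)·(1/5) = -1/5.
The best pure response is A with expected payoff 6.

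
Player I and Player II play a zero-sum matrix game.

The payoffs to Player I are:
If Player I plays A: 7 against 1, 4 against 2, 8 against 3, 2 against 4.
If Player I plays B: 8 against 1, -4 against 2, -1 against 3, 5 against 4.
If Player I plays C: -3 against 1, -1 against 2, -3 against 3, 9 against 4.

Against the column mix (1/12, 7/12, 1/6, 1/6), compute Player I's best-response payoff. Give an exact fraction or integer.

55/12

A: (7)·(1/12) + (4)·(7/12) + (8)·(1/6) + (2)·(1/6) = 55/12.
B: (8)·(1/12) + (-4)·(7/12) + (-1)·(1/6) + (5)·(1/6) = -1.
C: (-3)·(1/12) + (-1)·(7/12) + (-3)·(1/6) + (9)·(1/6) = 1/6.
The best pure response is A with expected payoff 55/12.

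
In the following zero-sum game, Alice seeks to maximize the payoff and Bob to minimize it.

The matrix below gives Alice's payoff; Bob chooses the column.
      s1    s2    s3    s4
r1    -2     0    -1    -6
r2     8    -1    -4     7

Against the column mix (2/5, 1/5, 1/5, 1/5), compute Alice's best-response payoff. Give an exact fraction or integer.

r1: (-2)·(2/5) + (0)·(1/5) + (-1)·(1/5) + (-6)·(1/5) = -11/5.
r2: (8)·(2/5) + (-1)·(1/5) + (-4)·(1/5) + (7)·(1/5) = 18/5.
The best pure response is r2 with expected payoff 18/5.

18/5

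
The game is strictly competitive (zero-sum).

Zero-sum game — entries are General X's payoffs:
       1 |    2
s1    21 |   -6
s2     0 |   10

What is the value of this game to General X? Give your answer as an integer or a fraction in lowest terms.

Row minima are -6 and 0, so General X's maximin is 0; column maxima are 21 and 10, so General Y's minimax is 10. These differ, so the equilibrium is in mixed strategies.
Let General X play s1 with probability p. General Y is indifferent when 21p = −6p + 10(1−p), giving p = 10/37.
Let General Y play 1 with probability q. General X is indifferent when 21q − 6(1−q) = 10(1−q), giving q = 16/37.
The value is 21·(16/37) + (-6)·(21/37) = 210/37.

210/37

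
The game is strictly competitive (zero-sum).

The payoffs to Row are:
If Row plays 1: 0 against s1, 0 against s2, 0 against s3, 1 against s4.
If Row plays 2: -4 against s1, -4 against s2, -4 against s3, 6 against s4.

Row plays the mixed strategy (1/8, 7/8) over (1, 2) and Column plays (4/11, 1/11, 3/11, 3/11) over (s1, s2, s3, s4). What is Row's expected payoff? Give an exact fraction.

Against (4/11, 1/11, 3/11, 3/11), each row's expected payoff is 1: 3/11; 2: -14/11.
Taking the (1/8, 7/8)-weighted average: (1/8)·(3/11) + (7/8)·(-14/11) = -95/88.

-95/88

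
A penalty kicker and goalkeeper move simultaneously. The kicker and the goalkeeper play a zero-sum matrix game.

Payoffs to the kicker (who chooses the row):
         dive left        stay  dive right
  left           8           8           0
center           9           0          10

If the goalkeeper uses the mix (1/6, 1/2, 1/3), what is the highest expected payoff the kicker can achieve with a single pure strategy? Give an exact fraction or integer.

16/3

left: (8)·(1/6) + (8)·(1/2) + (0)·(1/3) = 16/3.
center: (9)·(1/6) + (0)·(1/2) + (10)·(1/3) = 29/6.
The best pure response is left with expected payoff 16/3.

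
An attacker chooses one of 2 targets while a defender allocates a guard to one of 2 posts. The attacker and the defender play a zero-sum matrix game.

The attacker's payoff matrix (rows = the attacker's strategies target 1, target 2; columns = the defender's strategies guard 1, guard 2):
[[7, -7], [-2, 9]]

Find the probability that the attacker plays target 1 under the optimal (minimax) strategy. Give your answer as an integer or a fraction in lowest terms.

11/25

Row minima are -7 and -2, so the attacker's maximin is -2; column maxima are 7 and 9, so the defender's minimax is 7. These differ, so the equilibrium is in mixed strategies.
Let the attacker play target 1 with probability p. The defender is indifferent when 7p − 2(1−p) = −7p + 9(1−p), giving p = 11/25.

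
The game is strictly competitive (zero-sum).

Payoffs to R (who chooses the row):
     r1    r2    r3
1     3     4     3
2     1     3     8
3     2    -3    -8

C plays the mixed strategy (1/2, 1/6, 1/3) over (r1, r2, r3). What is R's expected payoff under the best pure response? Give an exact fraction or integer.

1: (3)·(1/2) + (4)·(1/6) + (3)·(1/3) = 19/6.
2: (1)·(1/2) + (3)·(1/6) + (8)·(1/3) = 11/3.
3: (2)·(1/2) + (-3)·(1/6) + (-8)·(1/3) = -13/6.
The best pure response is 2 with expected payoff 11/3.

11/3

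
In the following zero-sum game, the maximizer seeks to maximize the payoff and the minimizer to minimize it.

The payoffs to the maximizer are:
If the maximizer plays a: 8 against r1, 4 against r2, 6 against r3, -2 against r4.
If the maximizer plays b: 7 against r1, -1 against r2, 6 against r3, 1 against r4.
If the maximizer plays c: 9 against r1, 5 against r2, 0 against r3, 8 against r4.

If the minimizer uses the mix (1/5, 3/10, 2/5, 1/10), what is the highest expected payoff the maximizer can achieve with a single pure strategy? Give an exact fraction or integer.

5

a: (8)·(1/5) + (4)·(3/10) + (6)·(2/5) + (-2)·(1/10) = 5.
b: (7)·(1/5) + (-1)·(3/10) + (6)·(2/5) + (1)·(1/10) = 18/5.
c: (9)·(1/5) + (5)·(3/10) + (0)·(2/5) + (8)·(1/10) = 41/10.
The best pure response is a with expected payoff 5.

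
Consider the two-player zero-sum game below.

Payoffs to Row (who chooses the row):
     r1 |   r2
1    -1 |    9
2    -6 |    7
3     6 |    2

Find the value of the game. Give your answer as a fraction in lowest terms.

Row 2 is strictly dominated by row 1, so Row never plays it.
The remaining 2×2 game on (1, 3) × (r1, r2) has no saddle point. Let Row play 1 with probability p; indifference gives −p + 6(1−p) = 9p + 2(1−p), so p = 2/7.
Similarly Column's optimal q on r1 is 1/2, and the value is -1·(1/2) + (9)·(1/2) = 4.

4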